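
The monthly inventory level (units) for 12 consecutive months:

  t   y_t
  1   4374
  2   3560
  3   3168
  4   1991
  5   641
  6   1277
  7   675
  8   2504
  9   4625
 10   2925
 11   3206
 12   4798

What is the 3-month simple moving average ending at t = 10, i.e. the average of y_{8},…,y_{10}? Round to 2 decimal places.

Sum of periods 8–10: 2504 + 4625 + 2925 = 10054
Divide by 3: 10054 / 3 = 3351.33

3351.33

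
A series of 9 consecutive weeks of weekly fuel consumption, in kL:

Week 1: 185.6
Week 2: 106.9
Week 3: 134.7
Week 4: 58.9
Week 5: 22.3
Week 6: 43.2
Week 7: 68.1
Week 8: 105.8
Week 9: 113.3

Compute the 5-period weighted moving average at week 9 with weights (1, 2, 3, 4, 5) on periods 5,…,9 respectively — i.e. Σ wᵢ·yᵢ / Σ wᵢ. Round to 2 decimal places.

Weighted sum: 1·22.3 + 2·43.2 + 3·68.1 + 4·105.8 + 5·113.3 = 22.3 + 86.4 + 204.3 + 423.2 + 566.5 = 1302.7
Weight total: 1 + 2 + 3 + 4 + 5 = 15
WMA = 1302.7 / 15 = 86.85

86.85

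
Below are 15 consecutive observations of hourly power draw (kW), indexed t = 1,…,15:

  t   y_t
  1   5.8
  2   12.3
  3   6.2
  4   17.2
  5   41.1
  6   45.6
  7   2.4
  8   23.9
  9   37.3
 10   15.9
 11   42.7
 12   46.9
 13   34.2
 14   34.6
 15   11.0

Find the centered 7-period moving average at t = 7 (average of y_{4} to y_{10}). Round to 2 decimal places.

26.20

Sum of periods 4–10: 17.2 + 41.1 + 45.6 + 2.4 + 23.9 + 37.3 + 15.9 = 183.4
Divide by 7: 183.4 / 7 = 26.20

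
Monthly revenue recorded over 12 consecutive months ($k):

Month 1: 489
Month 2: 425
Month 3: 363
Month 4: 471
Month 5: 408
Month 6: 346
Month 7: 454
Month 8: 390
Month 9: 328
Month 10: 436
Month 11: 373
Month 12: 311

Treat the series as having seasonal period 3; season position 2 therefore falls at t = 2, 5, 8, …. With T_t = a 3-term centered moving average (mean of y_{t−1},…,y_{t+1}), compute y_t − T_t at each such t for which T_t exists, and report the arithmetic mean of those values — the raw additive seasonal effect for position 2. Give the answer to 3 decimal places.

-0.500

Season position 2 occurs at t = 2, 5, 8, 11 (where T_t is defined).
t=2: T_2 = 425.66667; y_2 − T_2 = 425 − 425.66667 = -0.66667
t=5: T_5 = 408.33333; y_5 − T_5 = 408 − 408.33333 = -0.33333
t=8: T_8 = 390.66667; y_8 − T_8 = 390 − 390.66667 = -0.66667
t=11: T_11 = 373.33333; y_11 − T_11 = 373 − 373.33333 = -0.33333
Mean deviation: (-0.66667 + -0.33333 + -0.66667 + -0.33333) / 4 = -0.500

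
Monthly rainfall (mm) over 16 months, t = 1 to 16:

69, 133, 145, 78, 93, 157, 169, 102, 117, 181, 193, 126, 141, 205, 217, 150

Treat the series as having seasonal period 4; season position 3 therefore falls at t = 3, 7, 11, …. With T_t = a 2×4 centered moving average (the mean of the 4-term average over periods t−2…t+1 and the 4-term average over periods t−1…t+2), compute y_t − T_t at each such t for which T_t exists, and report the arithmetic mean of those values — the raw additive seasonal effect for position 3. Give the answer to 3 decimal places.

35.750

Season position 3 occurs at t = 3, 7, 11 (where T_t is defined).
t=3: T_3 = 109.25000; y_3 − T_3 = 145 − 109.25000 = 35.75000
t=7: T_7 = 133.25000; y_7 − T_7 = 169 − 133.25000 = 35.75000
t=11: T_11 = 157.25000; y_11 − T_11 = 193 − 157.25000 = 35.75000
Mean deviation: (35.75000 + 35.75000 + 35.75000) / 3 = 35.750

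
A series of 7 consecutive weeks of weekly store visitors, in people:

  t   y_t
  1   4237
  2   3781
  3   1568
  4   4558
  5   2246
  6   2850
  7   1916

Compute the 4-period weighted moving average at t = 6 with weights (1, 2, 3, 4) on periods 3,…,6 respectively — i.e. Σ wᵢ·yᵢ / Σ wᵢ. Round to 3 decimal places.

Weighted sum: 1·1568 + 2·4558 + 3·2246 + 4·2850 = 1568 + 9116 + 6738 + 11400 = 28822
Weight total: 1 + 2 + 3 + 4 = 10
WMA = 28822 / 10 = 2882.200

2882.200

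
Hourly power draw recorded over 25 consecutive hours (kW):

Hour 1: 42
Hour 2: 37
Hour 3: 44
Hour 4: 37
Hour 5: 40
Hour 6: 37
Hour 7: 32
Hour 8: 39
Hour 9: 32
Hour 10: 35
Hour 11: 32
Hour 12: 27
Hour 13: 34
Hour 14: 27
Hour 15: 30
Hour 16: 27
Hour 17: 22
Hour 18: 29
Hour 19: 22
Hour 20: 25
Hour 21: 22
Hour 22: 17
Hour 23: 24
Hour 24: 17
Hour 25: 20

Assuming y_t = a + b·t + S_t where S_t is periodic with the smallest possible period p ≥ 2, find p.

5

First differences y_{t+1} − y_t: -5, 7, -7, 3, -3, -5, 7, -7, 3, -3, -5, 7, …
The difference pattern repeats every 5 terms and not for any smaller step, so p = 5.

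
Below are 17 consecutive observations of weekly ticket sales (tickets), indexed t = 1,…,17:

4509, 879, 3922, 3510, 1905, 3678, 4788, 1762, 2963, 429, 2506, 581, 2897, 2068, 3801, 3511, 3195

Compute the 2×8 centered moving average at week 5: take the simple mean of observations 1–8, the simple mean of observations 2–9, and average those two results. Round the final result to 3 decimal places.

3022.500

Sum over 1–8: 4509 + 879 + 3922 + 3510 + 1905 + 3678 + 4788 + 1762 = 24953
Sum over 2–9: 879 + 3922 + 3510 + 1905 + 3678 + 4788 + 1762 + 2963 = 23407
CMA at t=5 = (24953 + 23407) / (2·8) = 48360 / 16 = 3022.500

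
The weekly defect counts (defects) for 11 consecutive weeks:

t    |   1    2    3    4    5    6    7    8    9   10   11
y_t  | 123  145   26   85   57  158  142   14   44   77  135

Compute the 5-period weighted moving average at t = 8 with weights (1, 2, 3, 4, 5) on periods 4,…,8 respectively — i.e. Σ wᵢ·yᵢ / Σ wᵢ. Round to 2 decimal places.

87.40

Weighted sum: 1·85 + 2·57 + 3·158 + 4·142 + 5·14 = 85 + 114 + 474 + 568 + 70 = 1311
Weight total: 1 + 2 + 3 + 4 + 5 = 15
WMA = 1311 / 15 = 87.40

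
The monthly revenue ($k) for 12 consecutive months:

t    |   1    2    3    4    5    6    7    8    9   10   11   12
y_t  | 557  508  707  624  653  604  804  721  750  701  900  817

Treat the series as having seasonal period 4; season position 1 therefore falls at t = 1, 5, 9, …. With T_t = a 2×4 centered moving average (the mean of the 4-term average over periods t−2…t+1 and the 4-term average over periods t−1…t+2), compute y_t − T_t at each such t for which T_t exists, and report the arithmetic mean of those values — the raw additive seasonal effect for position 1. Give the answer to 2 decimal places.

-6.06

Season position 1 occurs at t = 5, 9 (where T_t is defined).
t=5: T_5 = 659.1250; y_5 − T_5 = 653 − 659.1250 = -6.1250
t=9: T_9 = 756.0000; y_9 − T_9 = 750 − 756.0000 = -6.0000
Mean deviation: (-6.1250 + -6.0000) / 2 = -6.06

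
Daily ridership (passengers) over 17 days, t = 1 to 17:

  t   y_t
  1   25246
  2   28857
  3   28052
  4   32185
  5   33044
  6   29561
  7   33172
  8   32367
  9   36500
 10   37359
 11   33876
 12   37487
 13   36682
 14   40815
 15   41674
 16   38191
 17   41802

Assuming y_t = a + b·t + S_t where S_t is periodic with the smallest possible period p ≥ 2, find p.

5

First differences y_{t+1} − y_t: 3611, -805, 4133, 859, -3483, 3611, -805, 4133, 859, -3483, 3611, -805, …
The difference pattern repeats every 5 terms and not for any smaller step, so p = 5.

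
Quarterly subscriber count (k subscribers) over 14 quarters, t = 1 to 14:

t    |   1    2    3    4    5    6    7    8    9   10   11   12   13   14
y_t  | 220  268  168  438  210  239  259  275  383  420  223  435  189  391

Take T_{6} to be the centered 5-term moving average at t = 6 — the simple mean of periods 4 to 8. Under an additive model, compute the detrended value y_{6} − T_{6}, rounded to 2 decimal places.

Trend T_6 = (438 + 210 + 239 + 259 + 275) / 5 = 1421/5 = 284.2000
Detrended value: 239 − 284.2000 = -45.20

-45.20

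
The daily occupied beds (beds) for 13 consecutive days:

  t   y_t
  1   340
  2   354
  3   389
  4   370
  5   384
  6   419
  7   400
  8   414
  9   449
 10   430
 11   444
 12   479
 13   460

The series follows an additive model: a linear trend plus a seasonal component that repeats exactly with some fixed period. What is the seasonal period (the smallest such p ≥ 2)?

First differences y_{t+1} − y_t: 14, 35, -19, 14, 35, -19, 14, 35, …
The difference pattern repeats every 3 terms and not for any smaller step, so p = 3.

3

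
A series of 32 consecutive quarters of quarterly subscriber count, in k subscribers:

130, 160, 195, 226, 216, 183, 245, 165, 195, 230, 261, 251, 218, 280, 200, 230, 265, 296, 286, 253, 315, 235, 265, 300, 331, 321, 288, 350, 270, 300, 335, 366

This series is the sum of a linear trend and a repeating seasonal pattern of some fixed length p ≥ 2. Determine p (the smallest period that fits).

First differences y_{t+1} − y_t: 30, 35, 31, -10, -33, 62, -80, 30, 35, 31, -10, -33, 62, -80, 30, 35, …
The difference pattern repeats every 7 terms and not for any smaller step, so p = 7.

7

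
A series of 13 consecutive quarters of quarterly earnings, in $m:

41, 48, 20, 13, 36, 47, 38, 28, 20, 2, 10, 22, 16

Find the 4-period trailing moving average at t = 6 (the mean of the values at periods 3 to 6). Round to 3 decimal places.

Sum of periods 3–6: 20 + 13 + 36 + 47 = 116
Divide by 4: 116 / 4 = 29.000

29.000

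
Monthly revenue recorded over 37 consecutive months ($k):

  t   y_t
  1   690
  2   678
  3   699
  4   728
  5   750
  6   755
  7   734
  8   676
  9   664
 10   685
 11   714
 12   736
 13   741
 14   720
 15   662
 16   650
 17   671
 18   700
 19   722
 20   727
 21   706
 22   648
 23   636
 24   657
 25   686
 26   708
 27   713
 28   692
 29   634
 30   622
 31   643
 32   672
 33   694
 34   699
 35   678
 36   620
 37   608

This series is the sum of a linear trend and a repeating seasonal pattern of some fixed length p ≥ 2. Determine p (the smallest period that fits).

7

First differences y_{t+1} − y_t: -12, 21, 29, 22, 5, -21, -58, -12, 21, 29, 22, 5, -21, -58, -12, 21, …
The difference pattern repeats every 7 terms and not for any smaller step, so p = 7.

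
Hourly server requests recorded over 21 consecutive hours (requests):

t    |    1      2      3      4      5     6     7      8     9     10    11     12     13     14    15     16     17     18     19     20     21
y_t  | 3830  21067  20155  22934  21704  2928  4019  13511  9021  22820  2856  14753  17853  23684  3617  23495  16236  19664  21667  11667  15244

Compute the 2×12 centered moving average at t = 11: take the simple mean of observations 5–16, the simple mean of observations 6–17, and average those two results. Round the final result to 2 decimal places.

Sum over 5–16: 21704 + 2928 + 4019 + 13511 + 9021 + 22820 + 2856 + 14753 + 17853 + 23684 + 3617 + 23495 = 160261
Sum over 6–17: 2928 + 4019 + 13511 + 9021 + 22820 + 2856 + 14753 + 17853 + 23684 + 3617 + 23495 + 16236 = 154793
CMA at t=11 = (160261 + 154793) / (2·12) = 315054 / 24 = 13127.25

13127.25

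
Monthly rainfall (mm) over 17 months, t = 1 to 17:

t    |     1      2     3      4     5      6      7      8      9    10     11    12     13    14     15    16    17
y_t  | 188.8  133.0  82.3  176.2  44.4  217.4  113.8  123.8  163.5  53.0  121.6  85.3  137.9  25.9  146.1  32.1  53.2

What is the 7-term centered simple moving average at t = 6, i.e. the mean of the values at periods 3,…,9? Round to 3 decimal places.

Sum of periods 3–9: 82.3 + 176.2 + 44.4 + 217.4 + 113.8 + 123.8 + 163.5 = 921.4
Divide by 7: 921.4 / 7 = 131.629

131.629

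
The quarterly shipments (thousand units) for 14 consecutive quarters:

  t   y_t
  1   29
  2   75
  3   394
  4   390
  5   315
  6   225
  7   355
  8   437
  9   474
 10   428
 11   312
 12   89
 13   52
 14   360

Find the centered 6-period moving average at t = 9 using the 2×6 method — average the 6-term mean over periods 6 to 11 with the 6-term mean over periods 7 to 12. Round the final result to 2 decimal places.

Sum over 6–11: 225 + 355 + 437 + 474 + 428 + 312 = 2231
Sum over 7–12: 355 + 437 + 474 + 428 + 312 + 89 = 2095
CMA at t=9 = (2231 + 2095) / (2·6) = 4326 / 12 = 360.50

360.50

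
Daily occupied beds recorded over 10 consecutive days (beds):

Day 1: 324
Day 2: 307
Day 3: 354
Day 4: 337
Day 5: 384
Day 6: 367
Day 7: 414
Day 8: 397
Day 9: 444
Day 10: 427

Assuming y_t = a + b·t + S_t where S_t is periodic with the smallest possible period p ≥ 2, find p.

First differences y_{t+1} − y_t: -17, 47, -17, 47, -17, 47, …
The difference pattern repeats every 2 terms and not for any smaller step, so p = 2.

2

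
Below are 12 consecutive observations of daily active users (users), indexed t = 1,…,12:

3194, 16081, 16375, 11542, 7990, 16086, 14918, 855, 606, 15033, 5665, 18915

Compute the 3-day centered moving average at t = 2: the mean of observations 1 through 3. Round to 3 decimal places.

Sum of periods 1–3: 3194 + 16081 + 16375 = 35650
Divide by 3: 35650 / 3 = 11883.333

11883.333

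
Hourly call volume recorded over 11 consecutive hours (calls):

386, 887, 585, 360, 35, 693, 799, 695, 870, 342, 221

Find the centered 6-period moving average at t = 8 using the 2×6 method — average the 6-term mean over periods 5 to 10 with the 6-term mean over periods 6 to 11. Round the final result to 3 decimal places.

Sum over 5–10: 35 + 693 + 799 + 695 + 870 + 342 = 3434
Sum over 6–11: 693 + 799 + 695 + 870 + 342 + 221 = 3620
CMA at t=8 = (3434 + 3620) / (2·6) = 7054 / 12 = 587.833

587.833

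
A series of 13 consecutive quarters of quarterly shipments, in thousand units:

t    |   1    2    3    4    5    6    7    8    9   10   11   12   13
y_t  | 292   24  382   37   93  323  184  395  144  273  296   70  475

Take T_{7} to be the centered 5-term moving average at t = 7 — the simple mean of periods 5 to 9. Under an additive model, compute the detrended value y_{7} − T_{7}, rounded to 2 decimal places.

-43.80

Trend T_7 = (93 + 323 + 184 + 395 + 144) / 5 = 1139/5 = 227.8000
Detrended value: 184 − 227.8000 = -43.80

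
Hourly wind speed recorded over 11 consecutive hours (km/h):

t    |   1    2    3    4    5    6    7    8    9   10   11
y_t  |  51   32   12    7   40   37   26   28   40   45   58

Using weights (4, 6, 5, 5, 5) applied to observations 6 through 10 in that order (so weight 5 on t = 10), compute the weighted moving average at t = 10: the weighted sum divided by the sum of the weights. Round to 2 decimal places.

34.76

Weighted sum: 4·37 + 6·26 + 5·28 + 5·40 + 5·45 = 148 + 156 + 140 + 200 + 225 = 869
Weight total: 4 + 6 + 5 + 5 + 5 = 25
WMA = 869 / 25 = 34.76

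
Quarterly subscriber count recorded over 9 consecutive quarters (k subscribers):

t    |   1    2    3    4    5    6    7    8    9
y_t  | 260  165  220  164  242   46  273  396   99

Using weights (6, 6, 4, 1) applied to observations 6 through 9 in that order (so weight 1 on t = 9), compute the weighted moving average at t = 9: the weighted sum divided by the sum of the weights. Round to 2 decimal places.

211.59

Weighted sum: 6·46 + 6·273 + 4·396 + 1·99 = 276 + 1638 + 1584 + 99 = 3597
Weight total: 6 + 6 + 4 + 1 = 17
WMA = 3597 / 17 = 211.59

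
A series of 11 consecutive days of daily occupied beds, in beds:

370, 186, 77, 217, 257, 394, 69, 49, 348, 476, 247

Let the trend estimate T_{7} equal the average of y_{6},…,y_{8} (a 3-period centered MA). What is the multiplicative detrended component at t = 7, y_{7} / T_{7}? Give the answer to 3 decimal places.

0.404

Trend T_7 = (394 + 69 + 49) / 3 = 512/3 = 170.66667
Ratio to trend: 69 / 170.66667 = 0.404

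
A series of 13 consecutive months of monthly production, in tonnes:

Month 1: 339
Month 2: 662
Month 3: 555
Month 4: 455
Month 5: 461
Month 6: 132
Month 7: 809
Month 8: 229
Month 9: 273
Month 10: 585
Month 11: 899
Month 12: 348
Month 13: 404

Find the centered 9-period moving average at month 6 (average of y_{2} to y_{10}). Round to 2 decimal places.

462.33

Sum of periods 2–10: 662 + 555 + 455 + 461 + 132 + 809 + 229 + 273 + 585 = 4161
Divide by 9: 4161 / 9 = 462.33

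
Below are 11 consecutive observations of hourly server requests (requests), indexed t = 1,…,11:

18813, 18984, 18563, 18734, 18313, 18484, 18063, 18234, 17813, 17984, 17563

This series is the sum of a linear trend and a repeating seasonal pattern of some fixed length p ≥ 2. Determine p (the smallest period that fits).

First differences y_{t+1} − y_t: 171, -421, 171, -421, 171, -421, …
The difference pattern repeats every 2 terms and not for any smaller step, so p = 2.

2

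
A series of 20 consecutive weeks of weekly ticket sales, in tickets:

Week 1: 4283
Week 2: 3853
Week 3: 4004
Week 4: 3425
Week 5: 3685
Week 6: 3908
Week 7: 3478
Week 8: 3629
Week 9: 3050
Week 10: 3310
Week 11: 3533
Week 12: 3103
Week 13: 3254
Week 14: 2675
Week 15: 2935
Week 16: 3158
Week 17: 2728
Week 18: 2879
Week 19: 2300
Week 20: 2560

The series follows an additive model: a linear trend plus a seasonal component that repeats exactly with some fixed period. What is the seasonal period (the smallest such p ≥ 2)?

First differences y_{t+1} − y_t: -430, 151, -579, 260, 223, -430, 151, -579, 260, 223, -430, 151, …
The difference pattern repeats every 5 terms and not for any smaller step, so p = 5.

5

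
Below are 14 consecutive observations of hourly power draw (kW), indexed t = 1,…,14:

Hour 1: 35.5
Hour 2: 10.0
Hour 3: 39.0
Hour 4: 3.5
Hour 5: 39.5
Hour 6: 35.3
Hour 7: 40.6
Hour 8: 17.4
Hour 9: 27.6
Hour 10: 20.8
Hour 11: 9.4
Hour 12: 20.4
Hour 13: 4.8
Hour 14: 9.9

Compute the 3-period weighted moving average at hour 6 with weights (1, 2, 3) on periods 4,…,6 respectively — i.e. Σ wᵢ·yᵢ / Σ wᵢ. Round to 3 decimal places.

Weighted sum: 1·3.5 + 2·39.5 + 3·35.3 = 3.5 + 79.0 + 105.9 = 188.4
Weight total: 1 + 2 + 3 = 6
WMA = 188.4 / 6 = 31.400

31.400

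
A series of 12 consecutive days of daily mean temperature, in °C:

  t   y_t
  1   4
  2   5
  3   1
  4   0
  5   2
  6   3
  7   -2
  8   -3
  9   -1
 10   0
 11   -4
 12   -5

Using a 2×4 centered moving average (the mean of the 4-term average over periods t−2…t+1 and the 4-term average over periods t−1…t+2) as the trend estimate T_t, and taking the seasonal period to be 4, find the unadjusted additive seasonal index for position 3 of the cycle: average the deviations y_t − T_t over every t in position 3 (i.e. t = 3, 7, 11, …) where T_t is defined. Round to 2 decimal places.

Season position 3 occurs at t = 3, 7 (where T_t is defined).
t=3: T_3 = 2.2500; y_3 − T_3 = 1 − 2.2500 = -1.2500
t=7: T_7 = -0.3750; y_7 − T_7 = -2 − -0.3750 = -1.6250
Mean deviation: (-1.2500 + -1.6250) / 2 = -1.44

-1.44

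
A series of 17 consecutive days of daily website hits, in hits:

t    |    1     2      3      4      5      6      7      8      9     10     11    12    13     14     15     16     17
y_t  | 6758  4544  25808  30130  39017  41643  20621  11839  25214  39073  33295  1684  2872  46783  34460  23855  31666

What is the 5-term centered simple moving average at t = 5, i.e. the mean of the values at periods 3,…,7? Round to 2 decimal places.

Sum of periods 3–7: 25808 + 30130 + 39017 + 41643 + 20621 = 157219
Divide by 5: 157219 / 5 = 31443.80

31443.80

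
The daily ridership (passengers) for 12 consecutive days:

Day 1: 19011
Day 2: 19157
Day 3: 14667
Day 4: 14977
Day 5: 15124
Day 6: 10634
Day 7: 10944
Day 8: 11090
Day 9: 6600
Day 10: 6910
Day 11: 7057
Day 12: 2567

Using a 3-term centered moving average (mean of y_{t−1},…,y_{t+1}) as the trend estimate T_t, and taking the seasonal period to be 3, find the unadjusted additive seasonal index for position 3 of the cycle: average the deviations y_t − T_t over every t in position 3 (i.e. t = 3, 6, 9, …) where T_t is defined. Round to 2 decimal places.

-1600.00

Season position 3 occurs at t = 3, 6, 9 (where T_t is defined).
t=3: T_3 = 16267.0000; y_3 − T_3 = 14667 − 16267.0000 = -1600.0000
t=6: T_6 = 12234.0000; y_6 − T_6 = 10634 − 12234.0000 = -1600.0000
t=9: T_9 = 8200.0000; y_9 − T_9 = 6600 − 8200.0000 = -1600.0000
Mean deviation: (-1600.0000 + -1600.0000 + -1600.0000) / 3 = -1600.00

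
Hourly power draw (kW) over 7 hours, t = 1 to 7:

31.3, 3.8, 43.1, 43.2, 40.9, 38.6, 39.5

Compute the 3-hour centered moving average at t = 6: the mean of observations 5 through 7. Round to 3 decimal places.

Sum of periods 5–7: 40.9 + 38.6 + 39.5 = 119.0
Divide by 3: 119.0 / 3 = 39.667

39.667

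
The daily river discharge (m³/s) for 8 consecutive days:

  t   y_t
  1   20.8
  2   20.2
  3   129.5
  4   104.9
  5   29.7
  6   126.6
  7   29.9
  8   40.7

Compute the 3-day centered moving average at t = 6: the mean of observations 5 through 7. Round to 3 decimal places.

62.067

Sum of periods 5–7: 29.7 + 126.6 + 29.9 = 186.2
Divide by 3: 186.2 / 3 = 62.067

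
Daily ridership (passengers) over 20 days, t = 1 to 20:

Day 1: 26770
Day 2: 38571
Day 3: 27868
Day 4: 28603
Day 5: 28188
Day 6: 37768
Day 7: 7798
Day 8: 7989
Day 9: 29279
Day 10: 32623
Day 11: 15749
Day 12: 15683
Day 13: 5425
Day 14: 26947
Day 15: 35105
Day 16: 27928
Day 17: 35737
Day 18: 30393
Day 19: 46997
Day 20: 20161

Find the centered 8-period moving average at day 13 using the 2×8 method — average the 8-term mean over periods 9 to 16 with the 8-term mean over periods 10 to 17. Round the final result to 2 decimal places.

Sum over 9–16: 29279 + 32623 + 15749 + 15683 + 5425 + 26947 + 35105 + 27928 = 188739
Sum over 10–17: 32623 + 15749 + 15683 + 5425 + 26947 + 35105 + 27928 + 35737 = 195197
CMA at t=13 = (188739 + 195197) / (2·8) = 383936 / 16 = 23996.00

23996.00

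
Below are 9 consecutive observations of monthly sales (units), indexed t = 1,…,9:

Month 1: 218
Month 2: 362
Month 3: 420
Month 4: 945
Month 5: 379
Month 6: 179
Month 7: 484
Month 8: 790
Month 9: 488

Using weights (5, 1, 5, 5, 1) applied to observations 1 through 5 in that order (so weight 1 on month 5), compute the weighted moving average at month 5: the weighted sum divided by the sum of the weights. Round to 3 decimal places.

509.176

Weighted sum: 5·218 + 1·362 + 5·420 + 5·945 + 1·379 = 1090 + 362 + 2100 + 4725 + 379 = 8656
Weight total: 5 + 1 + 5 + 5 + 1 = 17
WMA = 8656 / 17 = 509.176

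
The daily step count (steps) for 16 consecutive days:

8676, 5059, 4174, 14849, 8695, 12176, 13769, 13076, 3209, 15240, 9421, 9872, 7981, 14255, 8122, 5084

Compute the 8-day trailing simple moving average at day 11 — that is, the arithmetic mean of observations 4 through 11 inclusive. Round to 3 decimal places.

Sum of periods 4–11: 14849 + 8695 + 12176 + 13769 + 13076 + 3209 + 15240 + 9421 = 90435
Divide by 8: 90435 / 8 = 11304.375

11304.375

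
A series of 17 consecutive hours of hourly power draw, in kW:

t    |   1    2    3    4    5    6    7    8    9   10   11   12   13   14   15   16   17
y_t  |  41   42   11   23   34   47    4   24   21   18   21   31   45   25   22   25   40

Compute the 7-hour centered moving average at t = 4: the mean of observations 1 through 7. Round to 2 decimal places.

Sum of periods 1–7: 41 + 42 + 11 + 23 + 34 + 47 + 4 = 202
Divide by 7: 202 / 7 = 28.86

28.86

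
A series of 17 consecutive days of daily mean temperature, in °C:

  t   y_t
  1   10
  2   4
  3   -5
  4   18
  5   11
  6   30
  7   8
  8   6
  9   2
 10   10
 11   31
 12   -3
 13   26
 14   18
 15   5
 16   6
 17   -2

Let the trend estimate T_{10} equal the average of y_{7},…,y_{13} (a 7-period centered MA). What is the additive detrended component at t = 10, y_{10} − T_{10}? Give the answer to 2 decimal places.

Trend T_10 = (8 + 6 + 2 + 10 + 31 + (-3) + 26) / 7 = 80/7 = 11.4286
Detrended value: 10 − 11.4286 = -1.43

-1.43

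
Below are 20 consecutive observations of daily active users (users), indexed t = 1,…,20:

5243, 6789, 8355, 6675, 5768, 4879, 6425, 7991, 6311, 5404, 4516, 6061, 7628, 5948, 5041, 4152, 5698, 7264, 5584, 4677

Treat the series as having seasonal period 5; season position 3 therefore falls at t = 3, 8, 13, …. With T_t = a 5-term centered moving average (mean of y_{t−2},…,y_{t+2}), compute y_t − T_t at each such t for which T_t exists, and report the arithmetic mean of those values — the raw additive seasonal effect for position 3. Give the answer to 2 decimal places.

1789.05

Season position 3 occurs at t = 3, 8, 13, 18 (where T_t is defined).
t=3: T_3 = 6566.0000; y_3 − T_3 = 8355 − 6566.0000 = 1789.0000
t=8: T_8 = 6202.0000; y_8 − T_8 = 7991 − 6202.0000 = 1789.0000
t=13: T_13 = 5838.8000; y_13 − T_13 = 7628 − 5838.8000 = 1789.2000
t=18: T_18 = 5475.0000; y_18 − T_18 = 7264 − 5475.0000 = 1789.0000
Mean deviation: (1789.0000 + 1789.0000 + 1789.2000 + 1789.0000) / 4 = 1789.05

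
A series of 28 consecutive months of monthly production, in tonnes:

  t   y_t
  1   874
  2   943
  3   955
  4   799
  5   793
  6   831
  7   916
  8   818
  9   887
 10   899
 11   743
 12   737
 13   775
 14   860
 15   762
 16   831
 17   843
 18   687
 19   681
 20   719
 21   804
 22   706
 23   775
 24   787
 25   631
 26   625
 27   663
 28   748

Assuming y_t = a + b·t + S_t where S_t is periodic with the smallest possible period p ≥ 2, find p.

First differences y_{t+1} − y_t: 69, 12, -156, -6, 38, 85, -98, 69, 12, -156, -6, 38, 85, -98, 69, 12, …
The difference pattern repeats every 7 terms and not for any smaller step, so p = 7.

7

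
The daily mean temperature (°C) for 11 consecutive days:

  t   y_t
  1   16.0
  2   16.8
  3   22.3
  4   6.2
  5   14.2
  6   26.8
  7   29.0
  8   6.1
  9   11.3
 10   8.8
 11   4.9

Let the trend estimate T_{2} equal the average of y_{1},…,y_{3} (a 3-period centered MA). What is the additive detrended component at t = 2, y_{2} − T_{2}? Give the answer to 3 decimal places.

Trend T_2 = (16.0 + 16.8 + 22.3) / 3 = 55.1/3 = 18.36667
Detrended value: 16.8 − 18.36667 = -1.567

-1.567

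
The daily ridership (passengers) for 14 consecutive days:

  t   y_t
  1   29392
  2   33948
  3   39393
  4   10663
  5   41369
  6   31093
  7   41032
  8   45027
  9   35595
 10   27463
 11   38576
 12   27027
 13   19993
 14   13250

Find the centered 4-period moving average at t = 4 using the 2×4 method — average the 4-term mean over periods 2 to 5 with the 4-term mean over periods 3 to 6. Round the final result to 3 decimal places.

Sum over 2–5: 33948 + 39393 + 10663 + 41369 = 125373
Sum over 3–6: 39393 + 10663 + 41369 + 31093 = 122518
CMA at t=4 = (125373 + 122518) / (2·4) = 247891 / 8 = 30986.375

30986.375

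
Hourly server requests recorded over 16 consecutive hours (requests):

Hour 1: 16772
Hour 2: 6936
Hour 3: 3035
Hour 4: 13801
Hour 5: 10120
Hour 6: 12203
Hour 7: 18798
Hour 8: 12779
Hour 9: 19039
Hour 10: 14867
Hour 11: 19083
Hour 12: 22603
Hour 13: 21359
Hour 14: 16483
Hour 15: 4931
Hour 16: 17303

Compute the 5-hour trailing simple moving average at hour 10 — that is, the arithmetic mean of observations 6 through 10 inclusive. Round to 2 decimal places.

15537.20

Sum of periods 6–10: 12203 + 18798 + 12779 + 19039 + 14867 = 77686
Divide by 5: 77686 / 5 = 15537.20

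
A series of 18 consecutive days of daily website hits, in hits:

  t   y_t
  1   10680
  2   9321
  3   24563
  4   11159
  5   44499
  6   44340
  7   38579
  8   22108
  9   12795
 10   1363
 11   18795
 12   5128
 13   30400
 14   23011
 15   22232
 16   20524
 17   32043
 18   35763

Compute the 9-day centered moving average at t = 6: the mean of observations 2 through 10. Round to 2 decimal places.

23191.89

Sum of periods 2–10: 9321 + 24563 + 11159 + 44499 + 44340 + 38579 + 22108 + 12795 + 1363 = 208727
Divide by 9: 208727 / 9 = 23191.89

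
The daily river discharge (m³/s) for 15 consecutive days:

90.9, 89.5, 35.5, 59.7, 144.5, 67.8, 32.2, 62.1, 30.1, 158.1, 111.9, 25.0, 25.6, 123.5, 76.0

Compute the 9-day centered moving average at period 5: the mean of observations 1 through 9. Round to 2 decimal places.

Sum of periods 1–9: 90.9 + 89.5 + 35.5 + 59.7 + 144.5 + 67.8 + 32.2 + 62.1 + 30.1 = 612.3
Divide by 9: 612.3 / 9 = 68.03

68.03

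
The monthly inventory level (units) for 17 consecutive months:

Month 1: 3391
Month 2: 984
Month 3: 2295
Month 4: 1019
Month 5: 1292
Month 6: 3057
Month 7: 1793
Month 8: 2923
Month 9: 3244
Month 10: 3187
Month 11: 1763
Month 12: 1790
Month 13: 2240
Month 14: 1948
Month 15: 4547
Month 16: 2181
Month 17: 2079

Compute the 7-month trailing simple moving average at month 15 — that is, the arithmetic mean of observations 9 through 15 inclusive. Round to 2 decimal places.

Sum of periods 9–15: 3244 + 3187 + 1763 + 1790 + 2240 + 1948 + 4547 = 18719
Divide by 7: 18719 / 7 = 2674.14

2674.14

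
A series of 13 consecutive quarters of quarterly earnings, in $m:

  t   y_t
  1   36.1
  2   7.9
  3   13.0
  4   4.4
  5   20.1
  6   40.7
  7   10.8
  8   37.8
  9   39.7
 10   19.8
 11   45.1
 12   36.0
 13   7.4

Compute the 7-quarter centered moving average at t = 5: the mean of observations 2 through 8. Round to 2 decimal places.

Sum of periods 2–8: 7.9 + 13.0 + 4.4 + 20.1 + 40.7 + 10.8 + 37.8 = 134.7
Divide by 7: 134.7 / 7 = 19.24

19.24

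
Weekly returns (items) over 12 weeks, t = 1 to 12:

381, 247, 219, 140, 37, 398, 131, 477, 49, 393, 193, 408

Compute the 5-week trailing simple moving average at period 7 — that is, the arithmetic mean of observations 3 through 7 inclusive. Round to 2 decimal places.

Sum of periods 3–7: 219 + 140 + 37 + 398 + 131 = 925
Divide by 5: 925 / 5 = 185.00

185.00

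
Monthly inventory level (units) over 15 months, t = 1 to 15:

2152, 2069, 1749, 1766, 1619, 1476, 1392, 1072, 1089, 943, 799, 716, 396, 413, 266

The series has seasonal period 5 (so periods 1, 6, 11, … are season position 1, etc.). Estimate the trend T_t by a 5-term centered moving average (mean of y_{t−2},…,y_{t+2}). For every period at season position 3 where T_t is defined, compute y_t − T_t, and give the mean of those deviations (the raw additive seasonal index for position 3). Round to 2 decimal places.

Season position 3 occurs at t = 3, 8, 13 (where T_t is defined).
t=3: T_3 = 1871.0000; y_3 − T_3 = 1749 − 1871.0000 = -122.0000
t=8: T_8 = 1194.4000; y_8 − T_8 = 1072 − 1194.4000 = -122.4000
t=13: T_13 = 518.0000; y_13 − T_13 = 396 − 518.0000 = -122.0000
Mean deviation: (-122.0000 + -122.4000 + -122.0000) / 3 = -122.13

-122.13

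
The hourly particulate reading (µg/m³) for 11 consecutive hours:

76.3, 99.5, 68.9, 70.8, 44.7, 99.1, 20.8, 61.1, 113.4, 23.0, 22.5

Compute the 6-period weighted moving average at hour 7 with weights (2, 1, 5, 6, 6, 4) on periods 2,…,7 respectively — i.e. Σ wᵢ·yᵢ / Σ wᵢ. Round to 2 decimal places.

Weighted sum: 2·99.5 + 1·68.9 + 5·70.8 + 6·44.7 + 6·99.1 + 4·20.8 = 199.0 + 68.9 + 354.0 + 268.2 + 594.6 + 83.2 = 1567.9
Weight total: 2 + 1 + 5 + 6 + 6 + 4 = 24
WMA = 1567.9 / 24 = 65.33

65.33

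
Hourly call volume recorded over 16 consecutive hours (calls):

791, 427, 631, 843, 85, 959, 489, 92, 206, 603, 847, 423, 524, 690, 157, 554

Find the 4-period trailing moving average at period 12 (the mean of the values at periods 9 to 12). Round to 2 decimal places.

519.75

Sum of periods 9–12: 206 + 603 + 847 + 423 = 2079
Divide by 4: 2079 / 4 = 519.75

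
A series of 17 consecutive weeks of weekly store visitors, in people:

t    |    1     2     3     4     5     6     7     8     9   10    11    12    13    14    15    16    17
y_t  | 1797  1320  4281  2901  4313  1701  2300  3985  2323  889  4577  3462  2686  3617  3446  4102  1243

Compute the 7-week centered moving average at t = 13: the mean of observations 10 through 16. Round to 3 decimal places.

3254.143

Sum of periods 10–16: 889 + 4577 + 3462 + 2686 + 3617 + 3446 + 4102 = 22779
Divide by 7: 22779 / 7 = 3254.143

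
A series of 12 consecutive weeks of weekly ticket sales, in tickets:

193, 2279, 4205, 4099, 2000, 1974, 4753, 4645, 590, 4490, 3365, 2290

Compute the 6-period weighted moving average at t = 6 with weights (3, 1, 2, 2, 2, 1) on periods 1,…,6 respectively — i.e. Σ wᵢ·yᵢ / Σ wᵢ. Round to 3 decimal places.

2312.727

Weighted sum: 3·193 + 1·2279 + 2·4205 + 2·4099 + 2·2000 + 1·1974 = 579 + 2279 + 8410 + 8198 + 4000 + 1974 = 25440
Weight total: 3 + 1 + 2 + 2 + 2 + 1 = 11
WMA = 25440 / 11 = 2312.727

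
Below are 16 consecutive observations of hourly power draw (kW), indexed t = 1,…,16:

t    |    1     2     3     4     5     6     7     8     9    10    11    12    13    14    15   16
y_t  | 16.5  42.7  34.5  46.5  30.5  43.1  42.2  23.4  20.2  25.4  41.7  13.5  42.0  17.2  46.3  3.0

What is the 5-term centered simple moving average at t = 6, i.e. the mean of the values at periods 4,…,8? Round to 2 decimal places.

37.14

Sum of periods 4–8: 46.5 + 30.5 + 43.1 + 42.2 + 23.4 = 185.7
Divide by 5: 185.7 / 5 = 37.14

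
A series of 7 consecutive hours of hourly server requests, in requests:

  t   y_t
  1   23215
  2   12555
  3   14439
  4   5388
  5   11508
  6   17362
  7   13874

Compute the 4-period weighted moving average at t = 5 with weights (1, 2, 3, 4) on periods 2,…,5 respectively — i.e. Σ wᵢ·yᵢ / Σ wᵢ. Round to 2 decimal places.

Weighted sum: 1·12555 + 2·14439 + 3·5388 + 4·11508 = 12555 + 28878 + 16164 + 46032 = 103629
Weight total: 1 + 2 + 3 + 4 = 10
WMA = 103629 / 10 = 10362.90

10362.90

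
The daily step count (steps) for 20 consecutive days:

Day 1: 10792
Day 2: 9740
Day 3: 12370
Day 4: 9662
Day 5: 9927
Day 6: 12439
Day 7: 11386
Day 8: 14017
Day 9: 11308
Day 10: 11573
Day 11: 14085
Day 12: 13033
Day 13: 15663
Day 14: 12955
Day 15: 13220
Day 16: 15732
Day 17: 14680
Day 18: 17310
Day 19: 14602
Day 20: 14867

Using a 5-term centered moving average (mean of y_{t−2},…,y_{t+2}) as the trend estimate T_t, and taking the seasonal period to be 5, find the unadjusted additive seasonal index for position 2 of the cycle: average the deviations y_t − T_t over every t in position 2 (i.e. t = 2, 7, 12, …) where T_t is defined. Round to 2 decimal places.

Season position 2 occurs at t = 7, 12, 17 (where T_t is defined).
t=7: T_7 = 11815.4000; y_7 − T_7 = 11386 − 11815.4000 = -429.4000
t=12: T_12 = 13461.8000; y_12 − T_12 = 13033 − 13461.8000 = -428.8000
t=17: T_17 = 15108.8000; y_17 − T_17 = 14680 − 15108.8000 = -428.8000
Mean deviation: (-429.4000 + -428.8000 + -428.8000) / 3 = -429.00

-429.00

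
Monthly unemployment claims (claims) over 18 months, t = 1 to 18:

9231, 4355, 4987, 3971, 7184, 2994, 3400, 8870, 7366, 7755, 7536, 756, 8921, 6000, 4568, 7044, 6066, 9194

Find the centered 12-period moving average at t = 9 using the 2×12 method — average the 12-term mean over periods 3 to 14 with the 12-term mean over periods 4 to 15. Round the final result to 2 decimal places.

5794.21

Sum over 3–14: 4987 + 3971 + 7184 + 2994 + 3400 + 8870 + 7366 + 7755 + 7536 + 756 + 8921 + 6000 = 69740
Sum over 4–15: 3971 + 7184 + 2994 + 3400 + 8870 + 7366 + 7755 + 7536 + 756 + 8921 + 6000 + 4568 = 69321
CMA at t=9 = (69740 + 69321) / (2·12) = 139061 / 24 = 5794.21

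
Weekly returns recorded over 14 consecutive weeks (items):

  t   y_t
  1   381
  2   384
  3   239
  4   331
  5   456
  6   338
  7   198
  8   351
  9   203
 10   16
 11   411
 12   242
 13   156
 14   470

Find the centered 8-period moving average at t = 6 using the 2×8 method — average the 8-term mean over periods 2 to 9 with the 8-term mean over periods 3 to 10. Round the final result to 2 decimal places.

Sum over 2–9: 384 + 239 + 331 + 456 + 338 + 198 + 351 + 203 = 2500
Sum over 3–10: 239 + 331 + 456 + 338 + 198 + 351 + 203 + 16 = 2132
CMA at t=6 = (2500 + 2132) / (2·8) = 4632 / 16 = 289.50

289.50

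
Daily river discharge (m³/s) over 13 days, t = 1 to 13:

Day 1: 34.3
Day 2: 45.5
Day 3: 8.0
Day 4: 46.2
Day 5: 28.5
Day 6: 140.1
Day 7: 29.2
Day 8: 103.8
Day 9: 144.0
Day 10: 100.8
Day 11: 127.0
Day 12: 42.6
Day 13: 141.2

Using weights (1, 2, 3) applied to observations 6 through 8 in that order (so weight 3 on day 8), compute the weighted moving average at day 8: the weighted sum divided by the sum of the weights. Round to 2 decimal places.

84.98

Weighted sum: 1·140.1 + 2·29.2 + 3·103.8 = 140.1 + 58.4 + 311.4 = 509.9
Weight total: 1 + 2 + 3 = 6
WMA = 509.9 / 6 = 84.98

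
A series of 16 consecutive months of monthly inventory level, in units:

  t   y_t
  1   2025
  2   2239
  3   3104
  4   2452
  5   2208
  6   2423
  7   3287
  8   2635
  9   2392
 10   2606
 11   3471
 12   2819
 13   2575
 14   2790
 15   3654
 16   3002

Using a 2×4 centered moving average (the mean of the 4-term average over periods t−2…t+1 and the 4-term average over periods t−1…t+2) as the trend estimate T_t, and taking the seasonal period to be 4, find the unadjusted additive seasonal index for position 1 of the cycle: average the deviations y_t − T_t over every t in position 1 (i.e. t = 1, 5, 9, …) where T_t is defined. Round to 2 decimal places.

-361.42

Season position 1 occurs at t = 5, 9, 13 (where T_t is defined).
t=5: T_5 = 2569.6250; y_5 − T_5 = 2208 − 2569.6250 = -361.6250
t=9: T_9 = 2753.0000; y_9 − T_9 = 2392 − 2753.0000 = -361.0000
t=13: T_13 = 2936.6250; y_13 − T_13 = 2575 − 2936.6250 = -361.6250
Mean deviation: (-361.6250 + -361.0000 + -361.6250) / 3 = -361.42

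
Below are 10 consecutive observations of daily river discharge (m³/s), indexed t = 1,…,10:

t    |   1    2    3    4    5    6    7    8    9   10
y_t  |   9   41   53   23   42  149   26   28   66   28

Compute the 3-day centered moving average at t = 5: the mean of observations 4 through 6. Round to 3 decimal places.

Sum of periods 4–6: 23 + 42 + 149 = 214
Divide by 3: 214 / 3 = 71.333

71.333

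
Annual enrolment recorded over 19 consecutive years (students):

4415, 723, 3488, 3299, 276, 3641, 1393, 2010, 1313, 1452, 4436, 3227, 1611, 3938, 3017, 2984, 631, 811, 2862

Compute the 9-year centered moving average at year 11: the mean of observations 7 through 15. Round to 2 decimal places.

Sum of periods 7–15: 1393 + 2010 + 1313 + 1452 + 4436 + 3227 + 1611 + 3938 + 3017 = 22397
Divide by 9: 22397 / 9 = 2488.56

2488.56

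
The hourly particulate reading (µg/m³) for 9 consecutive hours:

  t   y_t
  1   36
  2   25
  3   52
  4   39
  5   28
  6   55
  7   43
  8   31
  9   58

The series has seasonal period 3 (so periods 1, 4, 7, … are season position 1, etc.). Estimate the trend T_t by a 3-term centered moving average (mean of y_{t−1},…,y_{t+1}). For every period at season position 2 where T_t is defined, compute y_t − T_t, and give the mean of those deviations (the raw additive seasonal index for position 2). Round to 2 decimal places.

-12.78

Season position 2 occurs at t = 2, 5, 8 (where T_t is defined).
t=2: T_2 = 37.6667; y_2 − T_2 = 25 − 37.6667 = -12.6667
t=5: T_5 = 40.6667; y_5 − T_5 = 28 − 40.6667 = -12.6667
t=8: T_8 = 44.0000; y_8 − T_8 = 31 − 44.0000 = -13.0000
Mean deviation: (-12.6667 + -12.6667 + -13.0000) / 3 = -12.78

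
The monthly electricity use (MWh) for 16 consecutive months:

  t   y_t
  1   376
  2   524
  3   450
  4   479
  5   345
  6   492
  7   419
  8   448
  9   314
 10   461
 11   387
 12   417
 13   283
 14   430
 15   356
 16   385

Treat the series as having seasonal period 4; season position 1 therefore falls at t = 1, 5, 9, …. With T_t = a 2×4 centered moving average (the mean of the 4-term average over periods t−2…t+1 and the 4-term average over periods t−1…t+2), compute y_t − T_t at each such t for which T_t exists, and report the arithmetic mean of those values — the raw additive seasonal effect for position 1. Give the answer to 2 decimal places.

-92.50

Season position 1 occurs at t = 5, 9, 13 (where T_t is defined).
t=5: T_5 = 437.6250; y_5 − T_5 = 345 − 437.6250 = -92.6250
t=9: T_9 = 406.5000; y_9 − T_9 = 314 − 406.5000 = -92.5000
t=13: T_13 = 375.3750; y_13 − T_13 = 283 − 375.3750 = -92.3750
Mean deviation: (-92.6250 + -92.5000 + -92.3750) / 3 = -92.50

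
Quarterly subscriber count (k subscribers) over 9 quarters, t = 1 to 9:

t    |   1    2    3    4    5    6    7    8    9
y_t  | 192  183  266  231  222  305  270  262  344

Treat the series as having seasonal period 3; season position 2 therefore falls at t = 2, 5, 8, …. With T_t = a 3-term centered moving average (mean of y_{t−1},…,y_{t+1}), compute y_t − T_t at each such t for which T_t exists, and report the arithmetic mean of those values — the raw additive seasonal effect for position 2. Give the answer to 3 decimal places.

-30.444

Season position 2 occurs at t = 2, 5, 8 (where T_t is defined).
t=2: T_2 = 213.66667; y_2 − T_2 = 183 − 213.66667 = -30.66667
t=5: T_5 = 252.66667; y_5 − T_5 = 222 − 252.66667 = -30.66667
t=8: T_8 = 292.00000; y_8 − T_8 = 262 − 292.00000 = -30.00000
Mean deviation: (-30.66667 + -30.66667 + -30.00000) / 3 = -30.444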